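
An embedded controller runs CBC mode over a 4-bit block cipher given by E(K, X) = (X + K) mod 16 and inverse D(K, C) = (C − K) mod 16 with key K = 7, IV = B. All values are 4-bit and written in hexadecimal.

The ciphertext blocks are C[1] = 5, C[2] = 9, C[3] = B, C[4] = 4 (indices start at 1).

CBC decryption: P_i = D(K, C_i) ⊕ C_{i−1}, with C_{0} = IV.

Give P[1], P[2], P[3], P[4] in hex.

P[1] = 5, P[2] = 7, P[3] = D, P[4] = 6

P[1]: D(K, 5) = E; E ⊕ B = 5.
P[2]: D(K, 9) = 2; 2 ⊕ 5 = 7.
P[3]: D(K, B) = 4; 4 ⊕ 9 = D.
P[4]: D(K, 4) = D; D ⊕ B = 6.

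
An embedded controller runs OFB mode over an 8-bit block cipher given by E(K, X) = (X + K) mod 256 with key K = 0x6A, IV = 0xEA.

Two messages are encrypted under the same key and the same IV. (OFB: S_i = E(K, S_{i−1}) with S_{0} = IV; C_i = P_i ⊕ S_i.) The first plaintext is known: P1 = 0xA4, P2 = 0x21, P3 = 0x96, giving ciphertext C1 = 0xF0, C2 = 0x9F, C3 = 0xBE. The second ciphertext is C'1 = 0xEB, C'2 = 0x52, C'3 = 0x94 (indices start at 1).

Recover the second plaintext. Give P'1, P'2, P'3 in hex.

In OFB with a reused IV, both messages share the same keystream S_i, so C_i ⊕ C'_i = P_i ⊕ P'_i and thus P'_i = P_i ⊕ C_i ⊕ C'_i.
P'1: 0xA4 ⊕ 0xF0 ⊕ 0xEB = 0xBF.
P'2: 0x21 ⊕ 0x9F ⊕ 0x52 = 0xEC.
P'3: 0x96 ⊕ 0xBE ⊕ 0x94 = 0xBC.

P'1 = 0xBF, P'2 = 0xEC, P'3 = 0xBC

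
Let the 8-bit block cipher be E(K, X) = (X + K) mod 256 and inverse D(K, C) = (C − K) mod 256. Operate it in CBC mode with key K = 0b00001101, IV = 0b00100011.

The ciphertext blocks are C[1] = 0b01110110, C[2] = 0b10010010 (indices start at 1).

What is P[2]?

P[2] = 0b11110011

CBC decryption: P_i = D(K, C_i) ⊕ C_{i−1}, with C_{0} = IV.
P[2]: D(K, 0b10010010) = 0b10000101; 0b10000101 ⊕ 0b01110110 = 0b11110011.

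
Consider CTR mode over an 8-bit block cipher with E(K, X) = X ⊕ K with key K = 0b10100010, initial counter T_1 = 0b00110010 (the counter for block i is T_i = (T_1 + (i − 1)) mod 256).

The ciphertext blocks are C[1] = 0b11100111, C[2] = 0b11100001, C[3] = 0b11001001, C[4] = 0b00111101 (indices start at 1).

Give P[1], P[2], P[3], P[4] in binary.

CTR decryption: S_i = E(K, T_i) where T_i is the counter for block i; P_i = C_i ⊕ S_i.
P[1]: T = 0b00110010, S = E(K, T) = 0b10010000; 0b11100111 ⊕ 0b10010000 = 0b01110111.
P[2]: T = 0b00110011, S = E(K, T) = 0b10010001; 0b11100001 ⊕ 0b10010001 = 0b01110000.
P[3]: T = 0b00110100, S = E(K, T) = 0b10010110; 0b11001001 ⊕ 0b10010110 = 0b01011111.
P[4]: T = 0b00110101, S = E(K, T) = 0b10010111; 0b00111101 ⊕ 0b10010111 = 0b10101010.

P[1] = 0b01110111, P[2] = 0b01110000, P[3] = 0b01011111, P[4] = 0b10101010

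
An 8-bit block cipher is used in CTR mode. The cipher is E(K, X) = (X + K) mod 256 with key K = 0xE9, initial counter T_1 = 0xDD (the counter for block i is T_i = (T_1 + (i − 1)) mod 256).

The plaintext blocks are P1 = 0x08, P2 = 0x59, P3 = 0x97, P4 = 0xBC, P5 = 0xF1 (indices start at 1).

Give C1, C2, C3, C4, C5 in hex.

CTR encryption: S_i = E(K, T_i) where T_i is the counter for block i; C_i = P_i ⊕ S_i.
C1: T = 0xDD, S = E(K, T) = 0xC6; 0x08 ⊕ 0xC6 = 0xCE.
C2: T = 0xDE, S = E(K, T) = 0xC7; 0x59 ⊕ 0xC7 = 0x9E.
C3: T = 0xDF, S = E(K, T) = 0xC8; 0x97 ⊕ 0xC8 = 0x5F.
C4: T = 0xE0, S = E(K, T) = 0xC9; 0xBC ⊕ 0xC9 = 0x75.
C5: T = 0xE1, S = E(K, T) = 0xCA; 0xF1 ⊕ 0xCA = 0x3B.

C1 = 0xCE, C2 = 0x9E, C3 = 0x5F, C4 = 0x75, C5 = 0x3B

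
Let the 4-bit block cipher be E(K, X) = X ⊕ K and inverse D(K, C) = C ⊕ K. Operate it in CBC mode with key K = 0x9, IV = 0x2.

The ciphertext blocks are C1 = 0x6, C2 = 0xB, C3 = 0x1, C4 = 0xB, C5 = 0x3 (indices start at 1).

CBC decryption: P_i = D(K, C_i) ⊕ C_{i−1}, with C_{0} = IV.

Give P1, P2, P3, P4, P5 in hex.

P1 = 0xD, P2 = 0x4, P3 = 0x3, P4 = 0x3, P5 = 0x1

P1: D(K, 0x6) = 0xF; 0xF ⊕ 0x2 = 0xD.
P2: D(K, 0xB) = 0x2; 0x2 ⊕ 0x6 = 0x4.
P3: D(K, 0x1) = 0x8; 0x8 ⊕ 0xB = 0x3.
P4: D(K, 0xB) = 0x2; 0x2 ⊕ 0x1 = 0x3.
P5: D(K, 0x3) = 0xA; 0xA ⊕ 0xB = 0x1.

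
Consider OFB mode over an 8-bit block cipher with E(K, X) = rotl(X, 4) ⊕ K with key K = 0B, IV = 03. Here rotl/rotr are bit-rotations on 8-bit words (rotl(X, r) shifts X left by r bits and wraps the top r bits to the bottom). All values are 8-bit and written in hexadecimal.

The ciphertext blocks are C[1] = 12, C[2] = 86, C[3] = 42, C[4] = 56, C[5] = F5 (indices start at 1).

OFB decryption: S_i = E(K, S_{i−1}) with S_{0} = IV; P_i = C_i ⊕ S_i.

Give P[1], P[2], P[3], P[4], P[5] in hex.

P[1]: S = E(K, 03) = 3B; 12 ⊕ 3B = 29.
P[2]: S = E(K, 3B) = B8; 86 ⊕ B8 = 3E.
P[3]: S = E(K, B8) = 80; 42 ⊕ 80 = C2.
P[4]: S = E(K, 80) = 03; 56 ⊕ 03 = 55.
P[5]: S = E(K, 03) = 3B; F5 ⊕ 3B = CE.

P[1] = 29, P[2] = 3E, P[3] = C2, P[4] = 55, P[5] = CE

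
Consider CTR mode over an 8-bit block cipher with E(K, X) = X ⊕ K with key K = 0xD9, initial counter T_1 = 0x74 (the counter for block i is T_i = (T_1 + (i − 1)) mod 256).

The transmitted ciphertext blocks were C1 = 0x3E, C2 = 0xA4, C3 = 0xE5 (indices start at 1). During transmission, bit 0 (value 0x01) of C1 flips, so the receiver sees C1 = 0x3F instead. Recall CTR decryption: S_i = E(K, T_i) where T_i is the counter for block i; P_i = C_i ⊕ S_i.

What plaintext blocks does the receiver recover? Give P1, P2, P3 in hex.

P1 = 0x92, P2 = 0x08, P3 = 0x4A

Only C1 changed, to 0x3F. In CTR, a change in C_i flips the same bit in P_i only; the keystream is unaffected. Decrypting the received ciphertext:
P1: T = 0x74, S = E(K, T) = 0xAD; 0x3F ⊕ 0xAD = 0x92.
P2: T = 0x75, S = E(K, T) = 0xAC; 0xA4 ⊕ 0xAC = 0x08.
P3: T = 0x76, S = E(K, T) = 0xAF; 0xE5 ⊕ 0xAF = 0x4A.
Blocks that differ from the original plaintext: P1.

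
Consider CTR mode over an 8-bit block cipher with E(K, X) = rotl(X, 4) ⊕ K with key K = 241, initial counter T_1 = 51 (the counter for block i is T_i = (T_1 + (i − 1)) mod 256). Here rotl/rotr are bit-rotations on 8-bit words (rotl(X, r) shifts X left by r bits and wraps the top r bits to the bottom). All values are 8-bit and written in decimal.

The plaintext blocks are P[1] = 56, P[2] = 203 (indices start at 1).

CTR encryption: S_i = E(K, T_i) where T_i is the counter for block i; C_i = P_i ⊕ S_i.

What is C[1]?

C[1]: T = 51, S = E(K, T) = 194; 56 ⊕ 194 = 250.

C[1] = 250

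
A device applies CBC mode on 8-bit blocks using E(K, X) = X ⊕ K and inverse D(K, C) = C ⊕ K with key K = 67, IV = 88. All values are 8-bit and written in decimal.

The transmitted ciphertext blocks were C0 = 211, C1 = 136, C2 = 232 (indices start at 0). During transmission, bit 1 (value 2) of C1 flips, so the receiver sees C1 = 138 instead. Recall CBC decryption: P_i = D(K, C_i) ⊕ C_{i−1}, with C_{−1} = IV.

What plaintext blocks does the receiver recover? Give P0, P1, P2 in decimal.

Only C1 changed, to 138. In CBC, a change in C_i garbles P_i and flips the same bit in P_{i+1}. Decrypting the received ciphertext:
P0: D(K, 211) = 144; 144 ⊕ 88 = 200.
P1: D(K, 138) = 201; 201 ⊕ 211 = 26.
P2: D(K, 232) = 171; 171 ⊕ 138 = 33.
Blocks that differ from the original plaintext: P1, P2.

P0 = 200, P1 = 26, P2 = 33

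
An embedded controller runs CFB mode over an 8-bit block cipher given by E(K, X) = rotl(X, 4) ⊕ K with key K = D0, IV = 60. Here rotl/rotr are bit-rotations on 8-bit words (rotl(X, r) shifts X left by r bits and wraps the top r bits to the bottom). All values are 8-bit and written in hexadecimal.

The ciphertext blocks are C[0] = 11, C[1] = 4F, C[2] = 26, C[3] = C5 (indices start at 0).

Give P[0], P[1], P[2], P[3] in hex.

CFB decryption: P_i = C_i ⊕ E(K, C_{i−1}), with C_{−1} = IV.
P[0]: E(K, 60) = D6; 11 ⊕ D6 = C7.
P[1]: E(K, 11) = C1; 4F ⊕ C1 = 8E.
P[2]: E(K, 4F) = 24; 26 ⊕ 24 = 02.
P[3]: E(K, 26) = B2; C5 ⊕ B2 = 77.

P[0] = C7, P[1] = 8E, P[2] = 02, P[3] = 77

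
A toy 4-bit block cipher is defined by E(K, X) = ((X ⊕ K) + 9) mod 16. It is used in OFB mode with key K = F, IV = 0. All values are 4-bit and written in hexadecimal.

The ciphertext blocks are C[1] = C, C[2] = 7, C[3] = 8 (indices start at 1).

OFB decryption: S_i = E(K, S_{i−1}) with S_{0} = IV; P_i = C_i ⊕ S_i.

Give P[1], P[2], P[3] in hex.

P[1] = 4, P[2] = 7, P[3] = 0

P[1]: S = E(K, 0) = 8; C ⊕ 8 = 4.
P[2]: S = E(K, 8) = 0; 7 ⊕ 0 = 7.
P[3]: S = E(K, 0) = 8; 8 ⊕ 8 = 0.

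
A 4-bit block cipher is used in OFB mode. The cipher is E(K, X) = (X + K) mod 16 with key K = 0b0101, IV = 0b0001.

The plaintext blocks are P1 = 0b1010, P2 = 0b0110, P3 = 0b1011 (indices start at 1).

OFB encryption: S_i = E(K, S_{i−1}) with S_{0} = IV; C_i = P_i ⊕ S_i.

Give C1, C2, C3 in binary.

C1: S = E(K, 0b0001) = 0b0110; 0b1010 ⊕ 0b0110 = 0b1100.
C2: S = E(K, 0b0110) = 0b1011; 0b0110 ⊕ 0b1011 = 0b1101.
C3: S = E(K, 0b1011) = 0b0000; 0b1011 ⊕ 0b0000 = 0b1011.

C1 = 0b1100, C2 = 0b1101, C3 = 0b1011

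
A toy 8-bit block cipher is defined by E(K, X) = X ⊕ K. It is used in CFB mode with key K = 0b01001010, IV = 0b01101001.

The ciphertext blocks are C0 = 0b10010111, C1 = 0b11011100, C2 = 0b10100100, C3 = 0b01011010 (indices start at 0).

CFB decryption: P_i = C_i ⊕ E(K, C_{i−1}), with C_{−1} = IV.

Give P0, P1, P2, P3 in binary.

P0: E(K, 0b01101001) = 0b00100011; 0b10010111 ⊕ 0b00100011 = 0b10110100.
P1: E(K, 0b10010111) = 0b11011101; 0b11011100 ⊕ 0b11011101 = 0b00000001.
P2: E(K, 0b11011100) = 0b10010110; 0b10100100 ⊕ 0b10010110 = 0b00110010.
P3: E(K, 0b10100100) = 0b11101110; 0b01011010 ⊕ 0b11101110 = 0b10110100.

P0 = 0b10110100, P1 = 0b00000001, P2 = 0b00110010, P3 = 0b10110100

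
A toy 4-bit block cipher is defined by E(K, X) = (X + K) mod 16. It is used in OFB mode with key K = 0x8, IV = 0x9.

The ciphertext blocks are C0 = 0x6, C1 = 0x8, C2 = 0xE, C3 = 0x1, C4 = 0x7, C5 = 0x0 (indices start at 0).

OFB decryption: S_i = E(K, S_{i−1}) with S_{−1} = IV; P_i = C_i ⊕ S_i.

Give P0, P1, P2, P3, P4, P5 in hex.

P0 = 0x7, P1 = 0x1, P2 = 0xF, P3 = 0x8, P4 = 0x6, P5 = 0x9

P0: S = E(K, 0x9) = 0x1; 0x6 ⊕ 0x1 = 0x7.
P1: S = E(K, 0x1) = 0x9; 0x8 ⊕ 0x9 = 0x1.
P2: S = E(K, 0x9) = 0x1; 0xE ⊕ 0x1 = 0xF.
P3: S = E(K, 0x1) = 0x9; 0x1 ⊕ 0x9 = 0x8.
P4: S = E(K, 0x9) = 0x1; 0x7 ⊕ 0x1 = 0x6.
P5: S = E(K, 0x1) = 0x9; 0x0 ⊕ 0x9 = 0x9.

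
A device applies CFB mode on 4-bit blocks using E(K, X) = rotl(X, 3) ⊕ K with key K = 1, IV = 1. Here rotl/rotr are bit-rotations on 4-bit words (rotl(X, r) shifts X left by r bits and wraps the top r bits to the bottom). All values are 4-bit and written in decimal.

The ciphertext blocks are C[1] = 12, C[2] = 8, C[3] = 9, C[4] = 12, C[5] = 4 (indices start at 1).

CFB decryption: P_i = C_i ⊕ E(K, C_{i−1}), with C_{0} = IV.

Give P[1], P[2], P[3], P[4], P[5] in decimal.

P[1]: E(K, 1) = 9; 12 ⊕ 9 = 5.
P[2]: E(K, 12) = 7; 8 ⊕ 7 = 15.
P[3]: E(K, 8) = 5; 9 ⊕ 5 = 12.
P[4]: E(K, 9) = 13; 12 ⊕ 13 = 1.
P[5]: E(K, 12) = 7; 4 ⊕ 7 = 3.

P[1] = 5, P[2] = 15, P[3] = 12, P[4] = 1, P[5] = 3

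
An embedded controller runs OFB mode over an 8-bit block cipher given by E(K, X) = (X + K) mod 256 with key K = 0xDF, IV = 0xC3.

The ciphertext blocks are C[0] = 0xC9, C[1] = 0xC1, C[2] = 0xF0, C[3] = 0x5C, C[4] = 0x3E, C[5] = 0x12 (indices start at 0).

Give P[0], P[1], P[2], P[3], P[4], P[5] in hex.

OFB decryption: S_i = E(K, S_{i−1}) with S_{−1} = IV; P_i = C_i ⊕ S_i.
P[0]: S = E(K, 0xC3) = 0xA2; 0xC9 ⊕ 0xA2 = 0x6B.
P[1]: S = E(K, 0xA2) = 0x81; 0xC1 ⊕ 0x81 = 0x40.
P[2]: S = E(K, 0x81) = 0x60; 0xF0 ⊕ 0x60 = 0x90.
P[3]: S = E(K, 0x60) = 0x3F; 0x5C ⊕ 0x3F = 0x63.
P[4]: S = E(K, 0x3F) = 0x1E; 0x3E ⊕ 0x1E = 0x20.
P[5]: S = E(K, 0x1E) = 0xFD; 0x12 ⊕ 0xFD = 0xEF.

P[0] = 0x6B, P[1] = 0x40, P[2] = 0x90, P[3] = 0x63, P[4] = 0x20, P[5] = 0xEF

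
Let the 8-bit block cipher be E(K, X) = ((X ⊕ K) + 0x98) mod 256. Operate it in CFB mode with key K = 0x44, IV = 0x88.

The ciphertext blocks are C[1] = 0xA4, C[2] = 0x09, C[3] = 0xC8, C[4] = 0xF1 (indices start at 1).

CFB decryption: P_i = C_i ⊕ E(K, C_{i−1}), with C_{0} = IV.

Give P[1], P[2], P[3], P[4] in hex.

P[1]: E(K, 0x88) = 0x64; 0xA4 ⊕ 0x64 = 0xC0.
P[2]: E(K, 0xA4) = 0x78; 0x09 ⊕ 0x78 = 0x71.
P[3]: E(K, 0x09) = 0xE5; 0xC8 ⊕ 0xE5 = 0x2D.
P[4]: E(K, 0xC8) = 0x24; 0xF1 ⊕ 0x24 = 0xD5.

P[1] = 0xC0, P[2] = 0x71, P[3] = 0x2D, P[4] = 0xD5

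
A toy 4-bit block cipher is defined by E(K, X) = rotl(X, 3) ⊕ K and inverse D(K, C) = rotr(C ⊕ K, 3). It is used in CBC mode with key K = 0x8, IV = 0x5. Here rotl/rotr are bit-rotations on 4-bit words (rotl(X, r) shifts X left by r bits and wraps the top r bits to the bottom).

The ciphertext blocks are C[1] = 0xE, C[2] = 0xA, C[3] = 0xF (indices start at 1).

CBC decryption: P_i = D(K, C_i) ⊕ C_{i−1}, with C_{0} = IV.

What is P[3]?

P[3] = 0x4

P[3]: D(K, 0xF) = 0xE; 0xE ⊕ 0xA = 0x4.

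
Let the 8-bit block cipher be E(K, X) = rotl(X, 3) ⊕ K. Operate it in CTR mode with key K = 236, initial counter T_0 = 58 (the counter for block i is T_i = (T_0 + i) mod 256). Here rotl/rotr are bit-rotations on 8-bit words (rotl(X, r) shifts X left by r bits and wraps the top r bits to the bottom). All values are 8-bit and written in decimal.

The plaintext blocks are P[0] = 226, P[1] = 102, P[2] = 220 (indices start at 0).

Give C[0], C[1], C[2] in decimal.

C[0] = 223, C[1] = 83, C[2] = 209

CTR encryption: S_i = E(K, T_i) where T_i is the counter for block i; C_i = P_i ⊕ S_i.
C[0]: T = 58, S = E(K, T) = 61; 226 ⊕ 61 = 223.
C[1]: T = 59, S = E(K, T) = 53; 102 ⊕ 53 = 83.
C[2]: T = 60, S = E(K, T) = 13; 220 ⊕ 13 = 209.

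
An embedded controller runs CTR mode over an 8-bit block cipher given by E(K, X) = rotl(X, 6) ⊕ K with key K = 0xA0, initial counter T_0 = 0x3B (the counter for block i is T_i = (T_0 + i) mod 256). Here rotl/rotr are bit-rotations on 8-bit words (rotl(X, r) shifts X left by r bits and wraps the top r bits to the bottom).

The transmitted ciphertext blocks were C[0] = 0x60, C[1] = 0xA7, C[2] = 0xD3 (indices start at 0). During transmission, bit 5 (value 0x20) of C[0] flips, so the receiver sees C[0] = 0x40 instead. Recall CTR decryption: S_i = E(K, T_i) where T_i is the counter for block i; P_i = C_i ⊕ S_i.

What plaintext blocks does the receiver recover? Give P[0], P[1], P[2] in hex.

Only C[0] changed, to 0x40. In CTR, a change in C_i flips the same bit in P_i only; the keystream is unaffected. Decrypting the received ciphertext:
P[0]: T = 0x3B, S = E(K, T) = 0x6E; 0x40 ⊕ 0x6E = 0x2E.
P[1]: T = 0x3C, S = E(K, T) = 0xAF; 0xA7 ⊕ 0xAF = 0x08.
P[2]: T = 0x3D, S = E(K, T) = 0xEF; 0xD3 ⊕ 0xEF = 0x3C.
Blocks that differ from the original plaintext: P[0].

P[0] = 0x2E, P[1] = 0x08, P[2] = 0x3C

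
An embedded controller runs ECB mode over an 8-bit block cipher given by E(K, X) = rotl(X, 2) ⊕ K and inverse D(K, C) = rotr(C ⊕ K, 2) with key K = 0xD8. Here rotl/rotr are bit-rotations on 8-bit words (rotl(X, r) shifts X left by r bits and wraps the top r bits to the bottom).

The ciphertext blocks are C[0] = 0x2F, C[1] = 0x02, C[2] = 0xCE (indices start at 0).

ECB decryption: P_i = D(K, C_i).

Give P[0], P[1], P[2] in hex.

P[0] = 0xFD, P[1] = 0xB6, P[2] = 0x85

P[0]: D(K, 0x2F) = 0xFD.
P[1]: D(K, 0x02) = 0xB6.
P[2]: D(K, 0xCE) = 0x85.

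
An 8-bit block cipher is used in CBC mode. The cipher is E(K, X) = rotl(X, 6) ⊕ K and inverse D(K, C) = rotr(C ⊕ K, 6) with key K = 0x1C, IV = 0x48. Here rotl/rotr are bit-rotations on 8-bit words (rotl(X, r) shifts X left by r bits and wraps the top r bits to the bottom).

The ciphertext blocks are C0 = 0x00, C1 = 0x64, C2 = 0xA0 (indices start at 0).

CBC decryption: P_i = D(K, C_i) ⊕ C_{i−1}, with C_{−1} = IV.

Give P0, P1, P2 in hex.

P0 = 0x38, P1 = 0xE1, P2 = 0x96

P0: D(K, 0x00) = 0x70; 0x70 ⊕ 0x48 = 0x38.
P1: D(K, 0x64) = 0xE1; 0xE1 ⊕ 0x00 = 0xE1.
P2: D(K, 0xA0) = 0xF2; 0xF2 ⊕ 0x64 = 0x96.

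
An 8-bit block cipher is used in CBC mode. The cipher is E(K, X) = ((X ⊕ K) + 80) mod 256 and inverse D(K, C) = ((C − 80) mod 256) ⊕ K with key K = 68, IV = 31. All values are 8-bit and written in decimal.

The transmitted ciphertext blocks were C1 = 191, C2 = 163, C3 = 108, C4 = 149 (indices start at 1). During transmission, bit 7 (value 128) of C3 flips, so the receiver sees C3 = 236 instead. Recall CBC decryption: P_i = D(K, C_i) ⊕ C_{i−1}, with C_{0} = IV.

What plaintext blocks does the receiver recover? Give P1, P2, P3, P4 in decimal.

Only C3 changed, to 236. In CBC, a change in C_i garbles P_i and flips the same bit in P_{i+1}. Decrypting the received ciphertext:
P1: D(K, 191) = 43; 43 ⊕ 31 = 52.
P2: D(K, 163) = 23; 23 ⊕ 191 = 168.
P3: D(K, 236) = 216; 216 ⊕ 163 = 123.
P4: D(K, 149) = 1; 1 ⊕ 236 = 237.
Blocks that differ from the original plaintext: P3, P4.

P1 = 52, P2 = 168, P3 = 123, P4 = 237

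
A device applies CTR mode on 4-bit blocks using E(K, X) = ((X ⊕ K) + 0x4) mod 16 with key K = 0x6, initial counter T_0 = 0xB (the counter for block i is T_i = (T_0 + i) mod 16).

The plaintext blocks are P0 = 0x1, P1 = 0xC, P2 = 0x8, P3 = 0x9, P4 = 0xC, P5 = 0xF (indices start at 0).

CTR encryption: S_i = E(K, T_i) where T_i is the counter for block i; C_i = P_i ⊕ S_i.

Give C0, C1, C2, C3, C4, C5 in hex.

C0 = 0x0, C1 = 0x2, C2 = 0x7, C3 = 0x5, C4 = 0x1, C5 = 0x5

C0: T = 0xB, S = E(K, T) = 0x1; 0x1 ⊕ 0x1 = 0x0.
C1: T = 0xC, S = E(K, T) = 0xE; 0xC ⊕ 0xE = 0x2.
C2: T = 0xD, S = E(K, T) = 0xF; 0x8 ⊕ 0xF = 0x7.
C3: T = 0xE, S = E(K, T) = 0xC; 0x9 ⊕ 0xC = 0x5.
C4: T = 0xF, S = E(K, T) = 0xD; 0xC ⊕ 0xD = 0x1.
C5: T = 0x0, S = E(K, T) = 0xA; 0xF ⊕ 0xA = 0x5.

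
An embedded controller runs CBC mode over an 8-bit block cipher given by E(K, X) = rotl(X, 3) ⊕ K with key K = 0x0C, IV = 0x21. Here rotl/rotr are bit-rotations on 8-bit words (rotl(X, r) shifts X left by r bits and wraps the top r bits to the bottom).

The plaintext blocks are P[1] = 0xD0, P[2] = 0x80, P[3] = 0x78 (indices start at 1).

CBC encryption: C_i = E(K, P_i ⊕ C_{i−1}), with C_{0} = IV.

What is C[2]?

C[1]: P[1] ⊕ 0x21 = 0xF1; E(K, 0xF1) = 0x83.
C[2]: P[2] ⊕ 0x83 = 0x03; E(K, 0x03) = 0x14.

C[2] = 0x14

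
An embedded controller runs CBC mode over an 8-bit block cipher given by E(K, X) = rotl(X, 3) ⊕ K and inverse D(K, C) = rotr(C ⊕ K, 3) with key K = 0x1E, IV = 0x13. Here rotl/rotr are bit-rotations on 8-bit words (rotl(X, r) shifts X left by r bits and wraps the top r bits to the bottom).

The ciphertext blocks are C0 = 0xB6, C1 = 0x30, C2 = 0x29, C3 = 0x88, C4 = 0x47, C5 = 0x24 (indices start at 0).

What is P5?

CBC decryption: P_i = D(K, C_i) ⊕ C_{i−1}, with C_{−1} = IV.
P5: D(K, 0x24) = 0x47; 0x47 ⊕ 0x47 = 0x00.

P5 = 0x00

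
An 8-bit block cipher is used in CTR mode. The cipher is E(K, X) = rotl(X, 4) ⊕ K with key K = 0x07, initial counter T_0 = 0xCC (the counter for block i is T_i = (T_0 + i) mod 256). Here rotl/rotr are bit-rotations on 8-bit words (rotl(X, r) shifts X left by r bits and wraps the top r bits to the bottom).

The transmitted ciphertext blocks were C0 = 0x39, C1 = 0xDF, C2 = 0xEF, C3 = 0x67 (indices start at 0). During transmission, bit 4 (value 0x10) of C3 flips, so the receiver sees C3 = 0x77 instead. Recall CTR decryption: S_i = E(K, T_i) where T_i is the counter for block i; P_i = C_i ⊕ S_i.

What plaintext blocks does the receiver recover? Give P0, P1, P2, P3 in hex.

P0 = 0xF2, P1 = 0x04, P2 = 0x04, P3 = 0x8C

Only C3 changed, to 0x77. In CTR, a change in C_i flips the same bit in P_i only; the keystream is unaffected. Decrypting the received ciphertext:
P0: T = 0xCC, S = E(K, T) = 0xCB; 0x39 ⊕ 0xCB = 0xF2.
P1: T = 0xCD, S = E(K, T) = 0xDB; 0xDF ⊕ 0xDB = 0x04.
P2: T = 0xCE, S = E(K, T) = 0xEB; 0xEF ⊕ 0xEB = 0x04.
P3: T = 0xCF, S = E(K, T) = 0xFB; 0x77 ⊕ 0xFB = 0x8C.
Blocks that differ from the original plaintext: P3.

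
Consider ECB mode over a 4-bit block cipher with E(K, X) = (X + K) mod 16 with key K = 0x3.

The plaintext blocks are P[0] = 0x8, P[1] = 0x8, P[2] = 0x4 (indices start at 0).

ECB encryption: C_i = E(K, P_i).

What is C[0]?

C[0]: E(K, 0x8) = 0xB.

C[0] = 0xB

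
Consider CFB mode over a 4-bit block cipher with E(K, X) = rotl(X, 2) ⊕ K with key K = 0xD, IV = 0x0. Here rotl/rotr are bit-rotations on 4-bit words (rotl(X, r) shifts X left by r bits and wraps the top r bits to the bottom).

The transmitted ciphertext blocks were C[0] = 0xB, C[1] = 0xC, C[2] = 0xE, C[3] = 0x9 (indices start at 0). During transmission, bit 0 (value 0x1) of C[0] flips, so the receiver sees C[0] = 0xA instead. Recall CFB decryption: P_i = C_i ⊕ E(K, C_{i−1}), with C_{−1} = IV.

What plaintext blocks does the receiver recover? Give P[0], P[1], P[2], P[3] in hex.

Only C[0] changed, to 0xA. In CFB, a change in C_i flips the same bit in P_i and garbles P_{i+1}. Decrypting the received ciphertext:
P[0]: E(K, 0x0) = 0xD; 0xA ⊕ 0xD = 0x7.
P[1]: E(K, 0xA) = 0x7; 0xC ⊕ 0x7 = 0xB.
P[2]: E(K, 0xC) = 0xE; 0xE ⊕ 0xE = 0x0.
P[3]: E(K, 0xE) = 0x6; 0x9 ⊕ 0x6 = 0xF.
Blocks that differ from the original plaintext: P[0], P[1].

P[0] = 0x7, P[1] = 0xB, P[2] = 0x0, P[3] = 0xF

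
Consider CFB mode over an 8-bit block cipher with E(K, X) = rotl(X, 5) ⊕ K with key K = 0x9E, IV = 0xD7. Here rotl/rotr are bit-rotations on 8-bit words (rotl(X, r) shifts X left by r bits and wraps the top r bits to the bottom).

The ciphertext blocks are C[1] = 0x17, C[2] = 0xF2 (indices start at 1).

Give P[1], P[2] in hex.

CFB decryption: P_i = C_i ⊕ E(K, C_{i−1}), with C_{0} = IV.
P[1]: E(K, 0xD7) = 0x64; 0x17 ⊕ 0x64 = 0x73.
P[2]: E(K, 0x17) = 0x7C; 0xF2 ⊕ 0x7C = 0x8E.

P[1] = 0x73, P[2] = 0x8E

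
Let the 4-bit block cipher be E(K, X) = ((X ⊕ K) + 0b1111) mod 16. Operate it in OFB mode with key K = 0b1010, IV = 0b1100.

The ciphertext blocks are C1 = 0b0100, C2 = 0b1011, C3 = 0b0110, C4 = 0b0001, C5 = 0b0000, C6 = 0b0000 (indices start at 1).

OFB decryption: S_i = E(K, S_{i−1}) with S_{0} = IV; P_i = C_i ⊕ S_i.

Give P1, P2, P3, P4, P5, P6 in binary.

P1: S = E(K, 0b1100) = 0b0101; 0b0100 ⊕ 0b0101 = 0b0001.
P2: S = E(K, 0b0101) = 0b1110; 0b1011 ⊕ 0b1110 = 0b0101.
P3: S = E(K, 0b1110) = 0b0011; 0b0110 ⊕ 0b0011 = 0b0101.
P4: S = E(K, 0b0011) = 0b1000; 0b0001 ⊕ 0b1000 = 0b1001.
P5: S = E(K, 0b1000) = 0b0001; 0b0000 ⊕ 0b0001 = 0b0001.
P6: S = E(K, 0b0001) = 0b1010; 0b0000 ⊕ 0b1010 = 0b1010.

P1 = 0b0001, P2 = 0b0101, P3 = 0b0101, P4 = 0b1001, P5 = 0b0001, P6 = 0b1010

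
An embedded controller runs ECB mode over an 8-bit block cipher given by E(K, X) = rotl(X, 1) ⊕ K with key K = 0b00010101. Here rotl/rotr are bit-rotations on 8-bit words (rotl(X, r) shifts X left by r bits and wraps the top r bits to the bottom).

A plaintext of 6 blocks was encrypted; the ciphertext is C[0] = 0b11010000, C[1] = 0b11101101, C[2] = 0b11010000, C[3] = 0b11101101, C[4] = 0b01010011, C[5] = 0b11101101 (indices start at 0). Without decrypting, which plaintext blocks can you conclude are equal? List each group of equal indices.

P[0] = P[2]; P[1] = P[3] = P[5]

ECB encrypts each block independently with the same key, so equal ciphertext blocks imply equal plaintext blocks.
C[0] = C[2] = 0b11010000, so P[0] = P[2].
C[1] = C[3] = C[5] = 0b11101101, so P[1] = P[3] = P[5].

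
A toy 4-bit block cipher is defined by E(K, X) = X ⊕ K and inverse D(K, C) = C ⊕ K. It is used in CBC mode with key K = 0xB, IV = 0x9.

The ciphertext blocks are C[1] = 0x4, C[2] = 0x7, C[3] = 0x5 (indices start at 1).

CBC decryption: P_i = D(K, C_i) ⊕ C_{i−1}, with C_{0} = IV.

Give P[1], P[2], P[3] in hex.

P[1]: D(K, 0x4) = 0xF; 0xF ⊕ 0x9 = 0x6.
P[2]: D(K, 0x7) = 0xC; 0xC ⊕ 0x4 = 0x8.
P[3]: D(K, 0x5) = 0xE; 0xE ⊕ 0x7 = 0x9.

P[1] = 0x6, P[2] = 0x8, P[3] = 0x9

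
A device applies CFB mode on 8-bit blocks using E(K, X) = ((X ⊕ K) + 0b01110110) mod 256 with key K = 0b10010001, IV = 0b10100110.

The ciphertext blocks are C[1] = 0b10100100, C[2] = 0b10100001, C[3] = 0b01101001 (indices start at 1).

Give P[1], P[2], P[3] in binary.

P[1] = 0b00001001, P[2] = 0b00001010, P[3] = 0b11001111

CFB decryption: P_i = C_i ⊕ E(K, C_{i−1}), with C_{0} = IV.
P[1]: E(K, 0b10100110) = 0b10101101; 0b10100100 ⊕ 0b10101101 = 0b00001001.
P[2]: E(K, 0b10100100) = 0b10101011; 0b10100001 ⊕ 0b10101011 = 0b00001010.
P[3]: E(K, 0b10100001) = 0b10100110; 0b01101001 ⊕ 0b10100110 = 0b11001111.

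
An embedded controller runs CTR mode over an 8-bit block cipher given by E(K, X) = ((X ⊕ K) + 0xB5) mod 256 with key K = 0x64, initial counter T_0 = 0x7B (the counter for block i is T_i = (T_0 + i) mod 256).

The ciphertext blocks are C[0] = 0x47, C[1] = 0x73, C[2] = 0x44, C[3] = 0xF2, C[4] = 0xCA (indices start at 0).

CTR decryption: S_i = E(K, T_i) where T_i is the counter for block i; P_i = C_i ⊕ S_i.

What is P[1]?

P[1] = 0xBE

P[1]: T = 0x7C, S = E(K, T) = 0xCD; 0x73 ⊕ 0xCD = 0xBE.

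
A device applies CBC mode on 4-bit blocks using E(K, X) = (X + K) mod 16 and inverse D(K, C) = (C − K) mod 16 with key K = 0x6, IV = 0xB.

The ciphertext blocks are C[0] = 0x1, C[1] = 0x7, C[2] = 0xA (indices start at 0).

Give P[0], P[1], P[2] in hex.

CBC decryption: P_i = D(K, C_i) ⊕ C_{i−1}, with C_{−1} = IV.
P[0]: D(K, 0x1) = 0xB; 0xB ⊕ 0xB = 0x0.
P[1]: D(K, 0x7) = 0x1; 0x1 ⊕ 0x1 = 0x0.
P[2]: D(K, 0xA) = 0x4; 0x4 ⊕ 0x7 = 0x3.

P[0] = 0x0, P[1] = 0x0, P[2] = 0x3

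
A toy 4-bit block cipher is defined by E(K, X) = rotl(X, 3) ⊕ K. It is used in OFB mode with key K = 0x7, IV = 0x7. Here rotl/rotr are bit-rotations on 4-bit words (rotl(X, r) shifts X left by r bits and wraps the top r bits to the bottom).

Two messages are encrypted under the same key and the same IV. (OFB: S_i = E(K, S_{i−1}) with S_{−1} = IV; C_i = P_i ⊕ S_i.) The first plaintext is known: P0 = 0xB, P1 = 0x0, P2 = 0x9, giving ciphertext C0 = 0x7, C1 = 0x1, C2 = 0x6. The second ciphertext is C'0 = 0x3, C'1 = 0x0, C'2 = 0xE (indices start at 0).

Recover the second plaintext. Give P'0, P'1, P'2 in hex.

In OFB with a reused IV, both messages share the same keystream S_i, so C_i ⊕ C'_i = P_i ⊕ P'_i and thus P'_i = P_i ⊕ C_i ⊕ C'_i.
P'0: 0xB ⊕ 0x7 ⊕ 0x3 = 0xF.
P'1: 0x0 ⊕ 0x1 ⊕ 0x0 = 0x1.
P'2: 0x9 ⊕ 0x6 ⊕ 0xE = 0x1.

P'0 = 0xF, P'1 = 0x1, P'2 = 0x1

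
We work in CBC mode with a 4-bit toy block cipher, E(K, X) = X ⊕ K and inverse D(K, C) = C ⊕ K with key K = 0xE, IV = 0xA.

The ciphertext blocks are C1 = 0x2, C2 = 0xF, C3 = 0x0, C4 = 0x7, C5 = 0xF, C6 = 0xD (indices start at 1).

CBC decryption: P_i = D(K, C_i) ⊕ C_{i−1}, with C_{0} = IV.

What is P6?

P6: D(K, 0xD) = 0x3; 0x3 ⊕ 0xF = 0xC.

P6 = 0xC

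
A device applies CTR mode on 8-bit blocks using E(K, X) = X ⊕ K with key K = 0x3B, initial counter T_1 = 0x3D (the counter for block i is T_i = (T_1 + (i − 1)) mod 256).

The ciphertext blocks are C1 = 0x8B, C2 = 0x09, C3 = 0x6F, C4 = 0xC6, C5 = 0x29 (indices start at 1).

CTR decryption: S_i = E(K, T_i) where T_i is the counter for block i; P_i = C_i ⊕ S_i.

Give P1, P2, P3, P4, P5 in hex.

P1 = 0x8D, P2 = 0x0C, P3 = 0x6B, P4 = 0xBD, P5 = 0x53

P1: T = 0x3D, S = E(K, T) = 0x06; 0x8B ⊕ 0x06 = 0x8D.
P2: T = 0x3E, S = E(K, T) = 0x05; 0x09 ⊕ 0x05 = 0x0C.
P3: T = 0x3F, S = E(K, T) = 0x04; 0x6F ⊕ 0x04 = 0x6B.
P4: T = 0x40, S = E(K, T) = 0x7B; 0xC6 ⊕ 0x7B = 0xBD.
P5: T = 0x41, S = E(K, T) = 0x7A; 0x29 ⊕ 0x7A = 0x53.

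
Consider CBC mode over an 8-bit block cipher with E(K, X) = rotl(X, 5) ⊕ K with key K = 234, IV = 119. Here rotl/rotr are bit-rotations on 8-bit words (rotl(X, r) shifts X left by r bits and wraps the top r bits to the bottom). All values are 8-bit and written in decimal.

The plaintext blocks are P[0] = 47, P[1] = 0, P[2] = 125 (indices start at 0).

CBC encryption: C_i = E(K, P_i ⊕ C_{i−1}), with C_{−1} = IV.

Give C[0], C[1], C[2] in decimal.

C[0] = 225, C[1] = 214, C[2] = 159

C[0]: P[0] ⊕ 119 = 88; E(K, 88) = 225.
C[1]: P[1] ⊕ 225 = 225; E(K, 225) = 214.
C[2]: P[2] ⊕ 214 = 171; E(K, 171) = 159.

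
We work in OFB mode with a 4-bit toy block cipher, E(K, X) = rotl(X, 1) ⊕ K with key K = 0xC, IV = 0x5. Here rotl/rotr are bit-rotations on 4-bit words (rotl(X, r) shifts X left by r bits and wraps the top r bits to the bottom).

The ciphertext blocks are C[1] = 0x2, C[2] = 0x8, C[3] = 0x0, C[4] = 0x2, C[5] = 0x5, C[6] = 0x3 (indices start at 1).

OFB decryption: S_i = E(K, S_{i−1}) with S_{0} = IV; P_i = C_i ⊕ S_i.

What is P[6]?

P[1]: S = E(K, 0x5) = 0x6; 0x2 ⊕ 0x6 = 0x4.
P[2]: S = E(K, 0x6) = 0x0; 0x8 ⊕ 0x0 = 0x8.
P[3]: S = E(K, 0x0) = 0xC; 0x0 ⊕ 0xC = 0xC.
P[4]: S = E(K, 0xC) = 0x5; 0x2 ⊕ 0x5 = 0x7.
P[5]: S = E(K, 0x5) = 0x6; 0x5 ⊕ 0x6 = 0x3.
P[6]: S = E(K, 0x6) = 0x0; 0x3 ⊕ 0x0 = 0x3.

P[6] = 0x3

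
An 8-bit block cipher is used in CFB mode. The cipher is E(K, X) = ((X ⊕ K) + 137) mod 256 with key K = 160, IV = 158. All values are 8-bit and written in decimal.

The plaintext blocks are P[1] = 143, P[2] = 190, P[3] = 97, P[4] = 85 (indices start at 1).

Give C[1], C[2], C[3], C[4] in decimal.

CFB encryption: C_i = P_i ⊕ E(K, C_{i−1}), with C_{0} = IV.
C[1]: E(K, 158) = 199; 143 ⊕ 199 = 72.
C[2]: E(K, 72) = 113; 190 ⊕ 113 = 207.
C[3]: E(K, 207) = 248; 97 ⊕ 248 = 153.
C[4]: E(K, 153) = 194; 85 ⊕ 194 = 151.

C[1] = 72, C[2] = 207, C[3] = 153, C[4] = 151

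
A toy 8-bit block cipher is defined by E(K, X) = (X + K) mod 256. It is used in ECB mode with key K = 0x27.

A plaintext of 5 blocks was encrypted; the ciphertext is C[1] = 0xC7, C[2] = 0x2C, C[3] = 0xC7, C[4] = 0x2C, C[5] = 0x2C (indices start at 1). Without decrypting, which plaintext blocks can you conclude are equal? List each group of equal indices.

ECB encrypts each block independently with the same key, so equal ciphertext blocks imply equal plaintext blocks.
C[1] = C[3] = 0xC7, so P[1] = P[3].
C[2] = C[4] = C[5] = 0x2C, so P[2] = P[4] = P[5].

P[1] = P[3]; P[2] = P[4] = P[5]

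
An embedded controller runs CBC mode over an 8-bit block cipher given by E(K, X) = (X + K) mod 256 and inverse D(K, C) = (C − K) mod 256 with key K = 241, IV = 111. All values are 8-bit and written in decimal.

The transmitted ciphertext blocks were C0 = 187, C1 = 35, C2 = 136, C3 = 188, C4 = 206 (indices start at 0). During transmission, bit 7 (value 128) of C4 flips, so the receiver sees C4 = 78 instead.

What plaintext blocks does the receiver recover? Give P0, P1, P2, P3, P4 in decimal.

P0 = 165, P1 = 137, P2 = 180, P3 = 67, P4 = 225

CBC decryption: P_i = D(K, C_i) ⊕ C_{i−1}, with C_{−1} = IV.
Only C4 changed, to 78. In CBC, a change in C_i garbles P_i and flips the same bit in P_{i+1}. Decrypting the received ciphertext:
P0: D(K, 187) = 202; 202 ⊕ 111 = 165.
P1: D(K, 35) = 50; 50 ⊕ 187 = 137.
P2: D(K, 136) = 151; 151 ⊕ 35 = 180.
P3: D(K, 188) = 203; 203 ⊕ 136 = 67.
P4: D(K, 78) = 93; 93 ⊕ 188 = 225.
Blocks that differ from the original plaintext: P4.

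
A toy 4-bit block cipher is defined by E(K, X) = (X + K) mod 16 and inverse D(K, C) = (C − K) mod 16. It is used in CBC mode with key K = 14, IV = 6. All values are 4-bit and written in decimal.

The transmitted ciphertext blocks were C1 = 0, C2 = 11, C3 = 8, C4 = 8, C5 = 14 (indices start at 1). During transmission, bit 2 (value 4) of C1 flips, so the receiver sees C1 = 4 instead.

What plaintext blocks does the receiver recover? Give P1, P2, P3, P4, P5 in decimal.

P1 = 0, P2 = 9, P3 = 1, P4 = 2, P5 = 8

CBC decryption: P_i = D(K, C_i) ⊕ C_{i−1}, with C_{0} = IV.
Only C1 changed, to 4. In CBC, a change in C_i garbles P_i and flips the same bit in P_{i+1}. Decrypting the received ciphertext:
P1: D(K, 4) = 6; 6 ⊕ 6 = 0.
P2: D(K, 11) = 13; 13 ⊕ 4 = 9.
P3: D(K, 8) = 10; 10 ⊕ 11 = 1.
P4: D(K, 8) = 10; 10 ⊕ 8 = 2.
P5: D(K, 14) = 0; 0 ⊕ 8 = 8.
Blocks that differ from the original plaintext: P1, P2.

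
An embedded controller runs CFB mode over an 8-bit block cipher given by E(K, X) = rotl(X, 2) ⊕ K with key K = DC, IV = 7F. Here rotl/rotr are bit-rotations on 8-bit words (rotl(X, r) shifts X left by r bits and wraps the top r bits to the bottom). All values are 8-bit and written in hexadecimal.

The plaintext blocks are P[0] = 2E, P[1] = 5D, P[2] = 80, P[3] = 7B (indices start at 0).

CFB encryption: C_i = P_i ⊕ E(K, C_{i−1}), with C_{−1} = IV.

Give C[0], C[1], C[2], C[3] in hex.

C[0] = 0F, C[1] = BD, C[2] = AA, C[3] = 0D

C[0]: E(K, 7F) = 21; 2E ⊕ 21 = 0F.
C[1]: E(K, 0F) = E0; 5D ⊕ E0 = BD.
C[2]: E(K, BD) = 2A; 80 ⊕ 2A = AA.
C[3]: E(K, AA) = 76; 7B ⊕ 76 = 0D.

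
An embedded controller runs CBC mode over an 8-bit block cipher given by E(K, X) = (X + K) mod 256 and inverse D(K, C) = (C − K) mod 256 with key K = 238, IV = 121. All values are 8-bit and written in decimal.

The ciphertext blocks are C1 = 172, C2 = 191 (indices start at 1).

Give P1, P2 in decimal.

P1 = 199, P2 = 125

CBC decryption: P_i = D(K, C_i) ⊕ C_{i−1}, with C_{0} = IV.
P1: D(K, 172) = 190; 190 ⊕ 121 = 199.
P2: D(K, 191) = 209; 209 ⊕ 172 = 125.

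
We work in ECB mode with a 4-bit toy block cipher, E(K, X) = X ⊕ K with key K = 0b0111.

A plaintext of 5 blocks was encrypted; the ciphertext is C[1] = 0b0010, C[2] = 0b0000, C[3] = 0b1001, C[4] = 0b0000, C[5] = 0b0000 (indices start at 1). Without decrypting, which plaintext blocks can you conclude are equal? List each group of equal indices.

P[2] = P[4] = P[5]

ECB encrypts each block independently with the same key, so equal ciphertext blocks imply equal plaintext blocks.
C[2] = C[4] = C[5] = 0b0000, so P[2] = P[4] = P[5].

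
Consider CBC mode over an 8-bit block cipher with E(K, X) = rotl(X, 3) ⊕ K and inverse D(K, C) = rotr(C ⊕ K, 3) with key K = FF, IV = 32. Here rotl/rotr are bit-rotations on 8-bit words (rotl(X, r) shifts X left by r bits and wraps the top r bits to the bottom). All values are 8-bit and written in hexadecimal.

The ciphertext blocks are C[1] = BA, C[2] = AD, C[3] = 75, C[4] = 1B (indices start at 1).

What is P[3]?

CBC decryption: P_i = D(K, C_i) ⊕ C_{i−1}, with C_{0} = IV.
P[3]: D(K, 75) = 51; 51 ⊕ AD = FC.

P[3] = FC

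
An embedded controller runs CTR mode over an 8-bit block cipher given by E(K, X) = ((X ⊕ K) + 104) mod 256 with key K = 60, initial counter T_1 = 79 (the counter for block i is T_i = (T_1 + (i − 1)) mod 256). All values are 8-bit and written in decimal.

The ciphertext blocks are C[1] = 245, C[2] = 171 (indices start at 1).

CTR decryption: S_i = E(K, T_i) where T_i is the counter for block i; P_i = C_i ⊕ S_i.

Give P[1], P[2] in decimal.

P[1] = 46, P[2] = 127

P[1]: T = 79, S = E(K, T) = 219; 245 ⊕ 219 = 46.
P[2]: T = 80, S = E(K, T) = 212; 171 ⊕ 212 = 127.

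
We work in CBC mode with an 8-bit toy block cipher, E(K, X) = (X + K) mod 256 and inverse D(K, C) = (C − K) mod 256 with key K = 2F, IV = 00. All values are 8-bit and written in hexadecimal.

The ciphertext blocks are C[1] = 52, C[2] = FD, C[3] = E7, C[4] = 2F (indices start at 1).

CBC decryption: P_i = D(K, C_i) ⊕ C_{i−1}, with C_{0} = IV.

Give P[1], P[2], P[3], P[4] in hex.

P[1] = 23, P[2] = 9C, P[3] = 45, P[4] = E7

P[1]: D(K, 52) = 23; 23 ⊕ 00 = 23.
P[2]: D(K, FD) = CE; CE ⊕ 52 = 9C.
P[3]: D(K, E7) = B8; B8 ⊕ FD = 45.
P[4]: D(K, 2F) = 00; 00 ⊕ E7 = E7.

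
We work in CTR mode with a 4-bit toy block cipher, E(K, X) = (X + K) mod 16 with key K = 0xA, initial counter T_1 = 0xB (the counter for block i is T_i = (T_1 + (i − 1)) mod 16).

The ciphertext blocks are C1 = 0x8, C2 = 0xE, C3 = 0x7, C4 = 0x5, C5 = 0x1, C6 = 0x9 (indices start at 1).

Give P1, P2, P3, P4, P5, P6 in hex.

P1 = 0xD, P2 = 0x8, P3 = 0x0, P4 = 0xD, P5 = 0x8, P6 = 0x3

CTR decryption: S_i = E(K, T_i) where T_i is the counter for block i; P_i = C_i ⊕ S_i.
P1: T = 0xB, S = E(K, T) = 0x5; 0x8 ⊕ 0x5 = 0xD.
P2: T = 0xC, S = E(K, T) = 0x6; 0xE ⊕ 0x6 = 0x8.
P3: T = 0xD, S = E(K, T) = 0x7; 0x7 ⊕ 0x7 = 0x0.
P4: T = 0xE, S = E(K, T) = 0x8; 0x5 ⊕ 0x8 = 0xD.
P5: T = 0xF, S = E(K, T) = 0x9; 0x1 ⊕ 0x9 = 0x8.
P6: T = 0x0, S = E(K, T) = 0xA; 0x9 ⊕ 0xA = 0x3.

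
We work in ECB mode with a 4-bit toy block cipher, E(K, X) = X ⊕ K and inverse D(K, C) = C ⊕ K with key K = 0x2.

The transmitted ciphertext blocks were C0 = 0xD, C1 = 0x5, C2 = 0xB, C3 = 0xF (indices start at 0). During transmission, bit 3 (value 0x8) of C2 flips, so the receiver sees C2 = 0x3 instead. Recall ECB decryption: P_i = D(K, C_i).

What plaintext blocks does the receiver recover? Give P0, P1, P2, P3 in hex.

Only C2 changed, to 0x3. In ECB, a change in C_i affects only P_i. Decrypting the received ciphertext:
P0: D(K, 0xD) = 0xF.
P1: D(K, 0x5) = 0x7.
P2: D(K, 0x3) = 0x1.
P3: D(K, 0xF) = 0xD.
Blocks that differ from the original plaintext: P2.

P0 = 0xF, P1 = 0x7, P2 = 0x1, P3 = 0xD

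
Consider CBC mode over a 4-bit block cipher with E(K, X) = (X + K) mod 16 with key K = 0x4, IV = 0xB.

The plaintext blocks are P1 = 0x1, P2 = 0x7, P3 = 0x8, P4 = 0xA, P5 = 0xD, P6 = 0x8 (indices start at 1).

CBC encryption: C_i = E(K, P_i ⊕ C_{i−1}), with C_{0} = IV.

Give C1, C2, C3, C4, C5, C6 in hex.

C1: P1 ⊕ 0xB = 0xA; E(K, 0xA) = 0xE.
C2: P2 ⊕ 0xE = 0x9; E(K, 0x9) = 0xD.
C3: P3 ⊕ 0xD = 0x5; E(K, 0x5) = 0x9.
C4: P4 ⊕ 0x9 = 0x3; E(K, 0x3) = 0x7.
C5: P5 ⊕ 0x7 = 0xA; E(K, 0xA) = 0xE.
C6: P6 ⊕ 0xE = 0x6; E(K, 0x6) = 0xA.

C1 = 0xE, C2 = 0xD, C3 = 0x9, C4 = 0x7, C5 = 0xE, C6 = 0xA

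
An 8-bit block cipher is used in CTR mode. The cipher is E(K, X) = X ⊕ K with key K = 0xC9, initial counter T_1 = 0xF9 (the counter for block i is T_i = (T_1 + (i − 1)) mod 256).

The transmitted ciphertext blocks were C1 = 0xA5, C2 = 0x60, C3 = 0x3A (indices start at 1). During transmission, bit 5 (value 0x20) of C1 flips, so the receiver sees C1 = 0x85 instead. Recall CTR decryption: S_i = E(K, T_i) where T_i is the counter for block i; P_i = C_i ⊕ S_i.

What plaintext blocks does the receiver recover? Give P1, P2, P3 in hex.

Only C1 changed, to 0x85. In CTR, a change in C_i flips the same bit in P_i only; the keystream is unaffected. Decrypting the received ciphertext:
P1: T = 0xF9, S = E(K, T) = 0x30; 0x85 ⊕ 0x30 = 0xB5.
P2: T = 0xFA, S = E(K, T) = 0x33; 0x60 ⊕ 0x33 = 0x53.
P3: T = 0xFB, S = E(K, T) = 0x32; 0x3A ⊕ 0x32 = 0x08.
Blocks that differ from the original plaintext: P1.

P1 = 0xB5, P2 = 0x53, P3 = 0x08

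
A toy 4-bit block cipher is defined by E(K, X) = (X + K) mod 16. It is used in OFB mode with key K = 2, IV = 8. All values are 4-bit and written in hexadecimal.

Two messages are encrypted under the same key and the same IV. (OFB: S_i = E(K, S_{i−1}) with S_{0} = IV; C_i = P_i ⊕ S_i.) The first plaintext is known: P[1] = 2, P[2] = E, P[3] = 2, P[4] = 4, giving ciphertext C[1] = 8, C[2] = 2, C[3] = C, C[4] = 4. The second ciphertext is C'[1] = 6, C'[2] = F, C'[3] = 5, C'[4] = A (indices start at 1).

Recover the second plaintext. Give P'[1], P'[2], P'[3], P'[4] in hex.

P'[1] = C, P'[2] = 3, P'[3] = B, P'[4] = A

In OFB with a reused IV, both messages share the same keystream S_i, so C_i ⊕ C'_i = P_i ⊕ P'_i and thus P'_i = P_i ⊕ C_i ⊕ C'_i.
P'[1]: 2 ⊕ 8 ⊕ 6 = C.
P'[2]: E ⊕ 2 ⊕ F = 3.
P'[3]: 2 ⊕ C ⊕ 5 = B.
P'[4]: 4 ⊕ 4 ⊕ A = A.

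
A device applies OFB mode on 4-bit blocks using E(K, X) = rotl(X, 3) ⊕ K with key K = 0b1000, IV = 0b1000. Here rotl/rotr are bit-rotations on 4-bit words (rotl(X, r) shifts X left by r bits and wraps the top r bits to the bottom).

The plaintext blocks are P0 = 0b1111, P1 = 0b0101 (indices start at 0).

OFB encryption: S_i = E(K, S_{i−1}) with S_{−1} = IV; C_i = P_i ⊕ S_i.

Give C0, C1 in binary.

C0 = 0b0011, C1 = 0b1011

C0: S = E(K, 0b1000) = 0b1100; 0b1111 ⊕ 0b1100 = 0b0011.
C1: S = E(K, 0b1100) = 0b1110; 0b0101 ⊕ 0b1110 = 0b1011.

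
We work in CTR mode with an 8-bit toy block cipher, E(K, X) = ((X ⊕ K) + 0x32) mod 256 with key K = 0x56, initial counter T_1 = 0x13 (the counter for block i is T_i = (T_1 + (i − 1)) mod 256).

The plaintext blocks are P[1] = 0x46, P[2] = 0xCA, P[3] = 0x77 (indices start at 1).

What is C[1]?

C[1] = 0x31

CTR encryption: S_i = E(K, T_i) where T_i is the counter for block i; C_i = P_i ⊕ S_i.
C[1]: T = 0x13, S = E(K, T) = 0x77; 0x46 ⊕ 0x77 = 0x31.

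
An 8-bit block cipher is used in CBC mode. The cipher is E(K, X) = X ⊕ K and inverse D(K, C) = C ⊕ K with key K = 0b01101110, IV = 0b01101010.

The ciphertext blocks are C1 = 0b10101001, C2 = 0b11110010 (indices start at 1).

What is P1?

P1 = 0b10101101

CBC decryption: P_i = D(K, C_i) ⊕ C_{i−1}, with C_{0} = IV.
P1: D(K, 0b10101001) = 0b11000111; 0b11000111 ⊕ 0b01101010 = 0b10101101.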